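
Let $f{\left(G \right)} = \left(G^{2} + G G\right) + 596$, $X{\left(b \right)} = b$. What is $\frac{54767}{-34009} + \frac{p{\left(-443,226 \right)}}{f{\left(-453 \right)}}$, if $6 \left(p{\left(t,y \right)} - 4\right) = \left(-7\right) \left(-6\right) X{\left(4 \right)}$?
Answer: $- \frac{11254457725}{6989087563} \approx -1.6103$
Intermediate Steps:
$f{\left(G \right)} = 596 + 2 G^{2}$ ($f{\left(G \right)} = \left(G^{2} + G^{2}\right) + 596 = 2 G^{2} + 596 = 596 + 2 G^{2}$)
$p{\left(t,y \right)} = 32$ ($p{\left(t,y \right)} = 4 + \frac{\left(-7\right) \left(-6\right) 4}{6} = 4 + \frac{42 \cdot 4}{6} = 4 + \frac{1}{6} \cdot 168 = 4 + 28 = 32$)
$\frac{54767}{-34009} + \frac{p{\left(-443,226 \right)}}{f{\left(-453 \right)}} = \frac{54767}{-34009} + \frac{32}{596 + 2 \left(-453\right)^{2}} = 54767 \left(- \frac{1}{34009}\right) + \frac{32}{596 + 2 \cdot 205209} = - \frac{54767}{34009} + \frac{32}{596 + 410418} = - \frac{54767}{34009} + \frac{32}{411014} = - \frac{54767}{34009} + 32 \cdot \frac{1}{411014} = - \frac{54767}{34009} + \frac{16}{205507} = - \frac{11254457725}{6989087563}$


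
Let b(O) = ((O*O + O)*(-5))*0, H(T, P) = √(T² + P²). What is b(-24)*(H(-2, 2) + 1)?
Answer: 0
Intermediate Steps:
H(T, P) = √(P² + T²)
b(O) = 0 (b(O) = ((O² + O)*(-5))*0 = ((O + O²)*(-5))*0 = (-5*O - 5*O²)*0 = 0)
b(-24)*(H(-2, 2) + 1) = 0*(√(2² + (-2)²) + 1) = 0*(√(4 + 4) + 1) = 0*(√8 + 1) = 0*(2*√2 + 1) = 0*(1 + 2*√2) = 0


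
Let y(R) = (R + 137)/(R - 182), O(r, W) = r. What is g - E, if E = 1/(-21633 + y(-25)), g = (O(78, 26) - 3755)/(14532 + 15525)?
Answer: -16459910012/134599544151 ≈ -0.12229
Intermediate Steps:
y(R) = (137 + R)/(-182 + R)
g = -3677/30057 (g = (78 - 3755)/(14532 + 15525) = -3677/30057 ≈ -0.12233)
E = -207/4478143 (E = 1/(-21633 + (137 - 25)/(-182 - 25)) = 1/(-21633 + 112/(-207)) = 1/(-21633 - 1/207*112) = 1/(-21633 - 112/207) = 1/(-4478143/207) = -207/4478143 ≈ -4.6225e-5)
g - E = -3677/30057 - 1*(-207/4478143) = -3677/30057 + 207/4478143 = -16459910012/134599544151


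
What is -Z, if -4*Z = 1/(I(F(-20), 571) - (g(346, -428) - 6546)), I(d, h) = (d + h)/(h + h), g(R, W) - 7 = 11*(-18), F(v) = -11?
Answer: 571/15388428 ≈ 3.7106e-5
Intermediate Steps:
g(R, W) = -191 (g(R, W) = 7 + 11*(-18) = 7 - 198 = -191)
I(d, h) = (d + h)/(2*h) (I(d, h) = (d + h)/((2*h)) = (d + h)*(1/(2*h)) = (d + h)/(2*h))
Z = -571/15388428 (Z = -1/(4*((½)*(-11 + 571)/571 - (-191 - 6546))) = -1/(4*((½)*(1/571)*560 - 1*(-6737))) = -1/(4*(280/571 + 6737)) = -1/(4*3847107/571) = -¼*571/3847107 = -571/15388428 ≈ -3.7106e-5)
-Z = -1*(-571/15388428) = 571/15388428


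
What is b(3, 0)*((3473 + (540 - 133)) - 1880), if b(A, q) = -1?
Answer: -2000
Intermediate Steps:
b(3, 0)*((3473 + (540 - 133)) - 1880) = -((3473 + (540 - 133)) - 1880) = -((3473 + 407) - 1880) = -(3880 - 1880) = -1*2000 = -2000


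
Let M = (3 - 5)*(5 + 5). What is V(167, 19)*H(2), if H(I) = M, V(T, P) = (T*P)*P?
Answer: -1205740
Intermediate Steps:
V(T, P) = T*P² (V(T, P) = (P*T)*P = T*P²)
M = -20 (M = -2*10 = -20)
H(I) = -20
V(167, 19)*H(2) = (167*19²)*(-20) = (167*361)*(-20) = 60287*(-20) = -1205740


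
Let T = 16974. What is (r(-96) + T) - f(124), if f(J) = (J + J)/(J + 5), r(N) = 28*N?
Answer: 1842646/129 ≈ 14284.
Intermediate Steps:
f(J) = 2*J/(5 + J) (f(J) = (2*J)/(5 + J) = 2*J/(5 + J))
(r(-96) + T) - f(124) = (28*(-96) + 16974) - 2*124/(5 + 124) = (-2688 + 16974) - 2*124/129 = 14286 - 2*124/129 = 14286 - 1*248/129 = 14286 - 248/129 = 1842646/129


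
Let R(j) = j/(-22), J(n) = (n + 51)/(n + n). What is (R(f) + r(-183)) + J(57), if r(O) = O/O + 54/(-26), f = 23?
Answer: -6385/5434 ≈ -1.1750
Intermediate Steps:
J(n) = (51 + n)/(2*n) (J(n) = (51 + n)/((2*n)) = (51 + n)*(1/(2*n)) = (51 + n)/(2*n))
R(j) = -j/22 (R(j) = j*(-1/22) = -j/22)
r(O) = -14/13 (r(O) = 1 + 54*(-1/26) = 1 - 27/13 = -14/13)
(R(f) + r(-183)) + J(57) = (-1/22*23 - 14/13) + (½)*(51 + 57)/57 = (-23/22 - 14/13) + (½)*(1/57)*108 = -607/286 + 18/19 = -6385/5434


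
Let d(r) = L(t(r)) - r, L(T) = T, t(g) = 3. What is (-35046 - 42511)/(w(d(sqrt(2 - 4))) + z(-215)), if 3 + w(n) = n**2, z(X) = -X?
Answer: -5661661/16011 - 155114*I*sqrt(2)/16011 ≈ -353.61 - 13.701*I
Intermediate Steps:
d(r) = 3 - r
w(n) = -3 + n**2
(-35046 - 42511)/(w(d(sqrt(2 - 4))) + z(-215)) = (-35046 - 42511)/((-3 + (3 - sqrt(2 - 4))**2) - 1*(-215)) = -77557/((-3 + (3 - sqrt(-2))**2) + 215) = -77557/((-3 + (3 - I*sqrt(2))**2) + 215) = -77557/(212 + (3 - I*sqrt(2))**2)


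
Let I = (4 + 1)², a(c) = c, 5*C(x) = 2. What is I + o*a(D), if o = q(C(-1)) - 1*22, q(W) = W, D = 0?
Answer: 25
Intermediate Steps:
C(x) = ⅖ (C(x) = (⅕)*2 = ⅖)
I = 25 (I = 5² = 25)
o = -108/5 (o = ⅖ - 1*22 = ⅖ - 22 = -108/5 ≈ -21.600)
I + o*a(D) = 25 - 108/5*0 = 25 + 0 = 25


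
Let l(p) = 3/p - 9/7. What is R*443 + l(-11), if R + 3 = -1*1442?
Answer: -49290515/77 ≈ -6.4014e+5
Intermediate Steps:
R = -1445 (R = -3 - 1*1442 = -3 - 1442 = -1445)
l(p) = -9/7 + 3/p (l(p) = 3/p - 9*⅐ = 3/p - 9/7 = -9/7 + 3/p)
R*443 + l(-11) = -1445*443 + (-9/7 + 3/(-11)) = -640135 + (-9/7 + 3*(-1/11)) = -640135 + (-9/7 - 3/11) = -640135 - 120/77 = -49290515/77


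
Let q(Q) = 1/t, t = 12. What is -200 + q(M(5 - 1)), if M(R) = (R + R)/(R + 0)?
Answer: -2399/12 ≈ -199.92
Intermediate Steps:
M(R) = 2 (M(R) = (2*R)/R = 2)
q(Q) = 1/12
-200 + q(M(5 - 1)) = -200 + 1/12 = -2399/12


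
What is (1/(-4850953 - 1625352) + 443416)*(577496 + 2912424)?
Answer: 2004398738843415936/1295261 ≈ 1.5475e+12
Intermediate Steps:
(1/(-4850953 - 1625352) + 443416)*(577496 + 2912424) = (1/(-6476305) + 443416)*3489920 = (-1/6476305 + 443416)*3489920 = (2871697257879/6476305)*3489920 = 2004398738843415936/1295261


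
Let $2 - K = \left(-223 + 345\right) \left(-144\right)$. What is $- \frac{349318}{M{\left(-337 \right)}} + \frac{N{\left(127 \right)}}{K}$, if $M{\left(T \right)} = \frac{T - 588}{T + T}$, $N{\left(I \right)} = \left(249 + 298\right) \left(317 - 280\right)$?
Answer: $- \frac{827333582433}{3250450} \approx -2.5453 \cdot 10^{5}$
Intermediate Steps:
$K = 17570$ ($K = 2 - \left(-223 + 345\right) \left(-144\right) = 2 - 122 \left(-144\right) = 2 - -17568 = 2 + 17568 = 17570$)
$N{\left(I \right)} = 20239$ ($N{\left(I \right)} = 547 \cdot 37 = 20239$)
$M{\left(T \right)} = \frac{-588 + T}{2 T}$
$- \frac{349318}{M{\left(-337 \right)}} + \frac{N{\left(127 \right)}}{K} = - \frac{349318}{\frac{1}{2} \frac{1}{-337} \left(-588 - 337\right)} + \frac{20239}{17570} = - \frac{349318}{\frac{1}{2} \left(- \frac{1}{337}\right) \left(-925\right)} + 20239 \cdot \frac{1}{17570} = - \frac{349318}{\frac{925}{674}} + \frac{20239}{17570} = \left(-349318\right) \frac{674}{925} + \frac{20239}{17570} = - \frac{235440332}{925} + \frac{20239}{17570} = - \frac{827333582433}{3250450}$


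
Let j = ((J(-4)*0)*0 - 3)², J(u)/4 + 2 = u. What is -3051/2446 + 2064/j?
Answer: 1673695/7338 ≈ 228.09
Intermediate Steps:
J(u) = -8 + 4*u
j = 9 (j = (((-8 + 4*(-4))*0)*0 - 3)² = (((-8 - 16)*0)*0 - 3)² = (-24*0*0 - 3)² = (0*0 - 3)² = (0 - 3)² = (-3)² = 9)
-3051/2446 + 2064/j = -3051/2446 + 2064/9 = -3051*1/2446 + 2064*(⅑) = -3051/2446 + 688/3 = 1673695/7338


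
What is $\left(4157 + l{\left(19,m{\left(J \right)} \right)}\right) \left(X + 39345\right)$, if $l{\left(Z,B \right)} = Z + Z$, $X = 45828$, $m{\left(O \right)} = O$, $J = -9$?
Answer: $357300735$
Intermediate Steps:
$l{\left(Z,B \right)} = 2 Z$
$\left(4157 + l{\left(19,m{\left(J \right)} \right)}\right) \left(X + 39345\right) = \left(4157 + 2 \cdot 19\right) \left(45828 + 39345\right) = \left(4157 + 38\right) 85173 = 4195 \cdot 85173 = 357300735$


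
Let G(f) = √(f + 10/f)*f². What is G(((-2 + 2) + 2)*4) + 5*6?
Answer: 30 + 32*√37 ≈ 224.65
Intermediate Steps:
G(f) = f²*√(f + 10/f)
G(((-2 + 2) + 2)*4) + 5*6 = (((-2 + 2) + 2)*4)²*√(((-2 + 2) + 2)*4 + 10/((((-2 + 2) + 2)*4))) + 5*6 = ((0 + 2)*4)²*√((0 + 2)*4 + 10/(((0 + 2)*4))) + 30 = (2*4)²*√(2*4 + 10/((2*4))) + 30 = 8²*√(8 + 10/8) + 30 = 64*√(8 + 10*(⅛)) + 30 = 64*√(8 + 5/4) + 30 = 64*√(37/4) + 30 = 64*(√37/2) + 30 = 32*√37 + 30 = 30 + 32*√37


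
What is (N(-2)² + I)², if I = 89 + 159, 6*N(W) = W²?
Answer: 4999696/81 ≈ 61725.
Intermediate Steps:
N(W) = W²/6
I = 248
(N(-2)² + I)² = (((⅙)*(-2)²)² + 248)² = (((⅙)*4)² + 248)² = ((⅔)² + 248)² = (4/9 + 248)² = (2236/9)² = 4999696/81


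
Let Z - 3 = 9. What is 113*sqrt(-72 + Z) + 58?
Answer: 58 + 226*I*sqrt(15) ≈ 58.0 + 875.29*I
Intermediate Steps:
Z = 12 (Z = 3 + 9 = 12)
113*sqrt(-72 + Z) + 58 = 113*sqrt(-72 + 12) + 58 = 113*sqrt(-60) + 58 = 113*(2*I*sqrt(15)) + 58 = 226*I*sqrt(15) + 58 = 58 + 226*I*sqrt(15)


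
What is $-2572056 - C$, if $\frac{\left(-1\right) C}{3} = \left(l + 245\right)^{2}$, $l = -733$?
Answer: $-1857624$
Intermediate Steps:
$C = -714432$ ($C = - 3 \left(-733 + 245\right)^{2} = - 3 \left(-488\right)^{2} = \left(-3\right) 238144 = -714432$)
$-2572056 - C = -2572056 - -714432 = -2572056 + 714432 = -1857624$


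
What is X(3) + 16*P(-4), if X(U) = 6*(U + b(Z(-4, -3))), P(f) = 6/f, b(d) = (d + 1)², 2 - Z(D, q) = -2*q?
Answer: 48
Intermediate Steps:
Z(D, q) = 2 + 2*q (Z(D, q) = 2 - (-2)*q = 2 + 2*q)
b(d) = (1 + d)²
X(U) = 54 + 6*U (X(U) = 6*(U + (1 + (2 + 2*(-3)))²) = 6*(U + (1 + (2 - 6))²) = 6*(U + (1 - 4)²) = 6*(U + (-3)²) = 6*(U + 9) = 6*(9 + U) = 54 + 6*U)
X(3) + 16*P(-4) = (54 + 6*3) + 16*(6/(-4)) = (54 + 18) + 16*(6*(-¼)) = 72 + 16*(-3/2) = 72 - 24 = 48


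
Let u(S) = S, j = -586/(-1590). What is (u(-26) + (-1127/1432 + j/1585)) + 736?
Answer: 1279723769051/1804427400 ≈ 709.21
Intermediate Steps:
j = 293/795 (j = -586*(-1/1590) = 293/795 ≈ 0.36855)
(u(-26) + (-1127/1432 + j/1585)) + 736 = (-26 + (-1127/1432 + (293/795)/1585)) + 736 = (-26 + (-1127*1/1432 + (293/795)*(1/1585))) + 736 = (-26 + (-1127/1432 + 293/1260075)) + 736 = (-26 - 1419684949/1804427400) + 736 = -48334797349/1804427400 + 736 = 1279723769051/1804427400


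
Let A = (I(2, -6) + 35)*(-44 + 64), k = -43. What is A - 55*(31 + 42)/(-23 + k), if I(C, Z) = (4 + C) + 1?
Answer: 5405/6 ≈ 900.83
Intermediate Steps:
I(C, Z) = 5 + C
A = 840 (A = ((5 + 2) + 35)*(-44 + 64) = (7 + 35)*20 = 42*20 = 840)
A - 55*(31 + 42)/(-23 + k) = 840 - 55*(31 + 42)/(-23 - 43) = 840 - 4015/(-66) = 840 - 4015*(-1)/66 = 840 - 55*(-73/66) = 840 + 365/6 = 5405/6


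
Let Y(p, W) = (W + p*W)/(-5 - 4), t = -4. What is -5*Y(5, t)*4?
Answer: -160/3 ≈ -53.333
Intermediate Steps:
Y(p, W) = -W/9 - W*p/9 (Y(p, W) = (W + W*p)/(-9) = (W + W*p)*(-1/9) = -W/9 - W*p/9)
-5*Y(5, t)*4 = -(-5)*(-4)*(1 + 5)/9*4 = -(-5)*(-4)*6/9*4 = -5*8/3*4 = -40/3*4 = -160/3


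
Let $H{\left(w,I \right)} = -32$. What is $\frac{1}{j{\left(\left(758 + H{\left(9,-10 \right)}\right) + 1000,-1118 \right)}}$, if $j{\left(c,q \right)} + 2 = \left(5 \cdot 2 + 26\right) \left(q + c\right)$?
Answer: $\frac{1}{21886} \approx 4.5691 \cdot 10^{-5}$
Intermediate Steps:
$j{\left(c,q \right)} = -2 + 36 c + 36 q$ ($j{\left(c,q \right)} = -2 + \left(5 \cdot 2 + 26\right) \left(q + c\right) = -2 + \left(10 + 26\right) \left(c + q\right) = -2 + 36 \left(c + q\right) = -2 + \left(36 c + 36 q\right) = -2 + 36 c + 36 q$)
$\frac{1}{j{\left(\left(758 + H{\left(9,-10 \right)}\right) + 1000,-1118 \right)}} = \frac{1}{-2 + 36 \left(\left(758 - 32\right) + 1000\right) + 36 \left(-1118\right)} = \frac{1}{-2 + 36 \left(726 + 1000\right) - 40248} = \frac{1}{-2 + 36 \cdot 1726 - 40248} = \frac{1}{-2 + 62136 - 40248} = \frac{1}{21886}$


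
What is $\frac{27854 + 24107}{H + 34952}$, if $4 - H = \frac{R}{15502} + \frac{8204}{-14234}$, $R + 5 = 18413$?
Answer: $\frac{2866369693187}{1928274424586} \approx 1.4865$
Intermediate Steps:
$R = 18408$ ($R = -5 + 18413 = 18408$)
$H = \frac{186945202}{55163867}$ ($H = 4 - \left(\frac{18408}{15502} + \frac{8204}{-14234}\right) = 4 - \left(18408 \cdot \frac{1}{15502} + 8204 \left(- \frac{1}{14234}\right)\right) = 4 - \left(\frac{9204}{7751} - \frac{4102}{7117}\right) = 4 - \frac{33710266}{55163867} = \frac{186945202}{55163867} \approx 3.3889$)
$\frac{27854 + 24107}{H + 34952} = \frac{27854 + 24107}{\frac{186945202}{55163867} + 34952} = \frac{51961}{\frac{1928274424586}{55163867}} = 51961 \cdot \frac{55163867}{1928274424586} = \frac{2866369693187}{1928274424586}$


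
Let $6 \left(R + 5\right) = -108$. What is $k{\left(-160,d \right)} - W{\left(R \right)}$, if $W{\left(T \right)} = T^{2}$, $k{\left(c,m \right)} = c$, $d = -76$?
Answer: $-689$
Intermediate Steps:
$R = -23$ ($R = -5 + \frac{1}{6} \left(-108\right) = -5 - 18 = -23$)
$k{\left(-160,d \right)} - W{\left(R \right)} = -160 - \left(-23\right)^{2} = -160 - 529 = -689$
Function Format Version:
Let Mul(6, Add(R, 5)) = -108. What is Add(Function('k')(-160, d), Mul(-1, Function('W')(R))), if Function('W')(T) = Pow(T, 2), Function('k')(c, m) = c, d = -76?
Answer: -689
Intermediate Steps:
R = -23 (R = Add(-5, Mul(Rational(1, 6), -108)) = Add(-5, -18) = -23)
Add(Function('k')(-160, d), Mul(-1, Function('W')(R))) = Add(-160, Mul(-1, Pow(-23, 2))) = Add(-160, Mul(-1, 529)) = Add(-160, -529) = -689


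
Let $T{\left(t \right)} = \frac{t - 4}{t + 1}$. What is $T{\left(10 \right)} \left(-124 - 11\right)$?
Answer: $- \frac{810}{11} \approx -73.636$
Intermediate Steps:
$T{\left(t \right)} = \frac{-4 + t}{1 + t}$
$T{\left(10 \right)} \left(-124 - 11\right) = \frac{-4 + 10}{1 + 10} \left(-124 - 11\right) = \frac{1}{11} \cdot 6 \left(-135\right) = \frac{6}{11} \left(-135\right) = - \frac{810}{11}$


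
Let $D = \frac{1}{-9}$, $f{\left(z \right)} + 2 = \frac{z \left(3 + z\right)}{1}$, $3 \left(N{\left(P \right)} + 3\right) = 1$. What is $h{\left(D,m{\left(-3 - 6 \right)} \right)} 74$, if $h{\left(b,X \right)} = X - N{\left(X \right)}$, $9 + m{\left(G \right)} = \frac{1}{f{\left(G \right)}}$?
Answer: $- \frac{36445}{78} \approx -467.24$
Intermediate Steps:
$N{\left(P \right)} = - \frac{8}{3}$ ($N{\left(P \right)} = -3 + \frac{1}{3} \cdot 1 = -3 + \frac{1}{3} = - \frac{8}{3}$)
$f{\left(z \right)} = -2 + z \left(3 + z\right)$ ($f{\left(z \right)} = -2 + \frac{z \left(3 + z\right)}{1} = -2 + z \left(3 + z\right) 1 = -2 + z \left(3 + z\right)$)
$D = - \frac{1}{9} \approx -0.11111$
$m{\left(G \right)} = -9 + \frac{1}{-2 + G^{2} + 3 G}$
$h{\left(b,X \right)} = \frac{8}{3} + X$ ($h{\left(b,X \right)} = X - - \frac{8}{3} = X + \frac{8}{3} = \frac{8}{3} + X$)
$h{\left(D,m{\left(-3 - 6 \right)} \right)} 74 = \left(\frac{8}{3} + \frac{19 - 27 \left(-3 - 6\right) - 9 \left(-3 - 6\right)^{2}}{-2 + \left(-3 - 6\right)^{2} + 3 \left(-3 - 6\right)}\right) 74 = \left(\frac{8}{3} + \frac{19 - -243 - 9 \left(-9\right)^{2}}{-2 + \left(-9\right)^{2} + 3 \left(-9\right)}\right) 74 = \left(\frac{8}{3} + \frac{19 + 243 - 729}{-2 + 81 - 27}\right) 74 = \left(\frac{8}{3} + \frac{19 + 243 - 729}{52}\right) 74 = \left(\frac{8}{3} + \frac{1}{52} \left(-467\right)\right) 74 = \left(\frac{8}{3} - \frac{467}{52}\right) 74 = \left(- \frac{985}{156}\right) 74 = - \frac{36445}{78}$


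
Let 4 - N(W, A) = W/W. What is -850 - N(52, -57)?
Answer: -853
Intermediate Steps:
N(W, A) = 3 (N(W, A) = 4 - W/W = 4 - 1*1 = 4 - 1 = 3)
-850 - N(52, -57) = -850 - 1*3 = -850 - 3 = -853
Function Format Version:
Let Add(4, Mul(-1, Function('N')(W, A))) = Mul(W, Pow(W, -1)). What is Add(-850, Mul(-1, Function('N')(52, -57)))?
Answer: -853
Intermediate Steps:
Function('N')(W, A) = 3 (Function('N')(W, A) = Add(4, Mul(-1, Mul(W, Pow(W, -1)))) = Add(4, Mul(-1, 1)) = Add(4, -1) = 3)
Add(-850, Mul(-1, Function('N')(52, -57))) = Add(-850, Mul(-1, 3)) = Add(-850, -3) = -853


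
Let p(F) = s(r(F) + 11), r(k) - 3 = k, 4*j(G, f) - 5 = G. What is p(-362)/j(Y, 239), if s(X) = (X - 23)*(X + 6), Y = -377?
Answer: -42294/31 ≈ -1364.3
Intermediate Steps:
j(G, f) = 5/4 + G/4
r(k) = 3 + k
s(X) = (-23 + X)*(6 + X)
p(F) = -376 + (14 + F)**2 - 17*F (p(F) = -138 + ((3 + F) + 11)**2 - 17*((3 + F) + 11) = -138 + (14 + F)**2 - 17*(14 + F) = -138 + (14 + F)**2 + (-238 - 17*F) = -376 + (14 + F)**2 - 17*F)
p(-362)/j(Y, 239) = (-180 + (-362)**2 + 11*(-362))/(5/4 + (1/4)*(-377)) = (-180 + 131044 - 3982)/(5/4 - 377/4) = 126882/(-93) = 126882*(-1/93) = -42294/31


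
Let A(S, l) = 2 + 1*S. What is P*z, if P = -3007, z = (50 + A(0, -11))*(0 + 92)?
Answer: -14385488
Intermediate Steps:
A(S, l) = 2 + S
z = 4784 (z = (50 + (2 + 0))*(0 + 92) = (50 + 2)*92 = 52*92 = 4784)
P*z = -3007*4784 = -14385488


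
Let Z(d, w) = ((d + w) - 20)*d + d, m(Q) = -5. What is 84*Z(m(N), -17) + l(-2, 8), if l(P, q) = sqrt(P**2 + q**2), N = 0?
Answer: 17220 + 2*sqrt(17) ≈ 17228.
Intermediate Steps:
Z(d, w) = d + d*(-20 + d + w) (Z(d, w) = (-20 + d + w)*d + d = d*(-20 + d + w) + d = d + d*(-20 + d + w))
84*Z(m(N), -17) + l(-2, 8) = 84*(-5*(-19 - 5 - 17)) + sqrt((-2)**2 + 8**2) = 84*(-5*(-41)) + sqrt(4 + 64) = 84*205 + sqrt(68) = 17220 + 2*sqrt(17)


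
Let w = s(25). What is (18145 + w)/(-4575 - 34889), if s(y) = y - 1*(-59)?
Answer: -18229/39464 ≈ -0.46191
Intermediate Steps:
s(y) = 59 + y (s(y) = y + 59 = 59 + y)
w = 84 (w = 59 + 25 = 84)
(18145 + w)/(-4575 - 34889) = (18145 + 84)/(-4575 - 34889) = 18229/(-39464) = 18229*(-1/39464) = -18229/39464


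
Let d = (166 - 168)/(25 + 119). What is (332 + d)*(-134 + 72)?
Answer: -740993/36 ≈ -20583.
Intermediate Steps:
d = -1/72 (d = -2/144 = -2*1/144 = -1/72 ≈ -0.013889)
(332 + d)*(-134 + 72) = (332 - 1/72)*(-134 + 72) = (23903/72)*(-62) = -740993/36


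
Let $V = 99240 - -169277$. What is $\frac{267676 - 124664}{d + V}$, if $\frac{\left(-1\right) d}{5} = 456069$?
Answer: $- \frac{35753}{502957} \approx -0.071086$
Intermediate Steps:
$d = -2280345$ ($d = \left(-5\right) 456069 = -2280345$)
$V = 268517$ ($V = 99240 + 169277 = 268517$)
$\frac{267676 - 124664}{d + V} = \frac{267676 - 124664}{-2280345 + 268517} = \frac{143012}{-2011828} = 143012 \left(- \frac{1}{2011828}\right) = - \frac{35753}{502957}$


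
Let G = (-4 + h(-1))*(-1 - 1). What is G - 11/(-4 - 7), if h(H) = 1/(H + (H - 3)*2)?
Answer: 83/9 ≈ 9.2222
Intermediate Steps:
h(H) = 1/(-6 + 3*H) (h(H) = 1/(H + (-3 + H)*2) = 1/(H + (-6 + 2*H)) = 1/(-6 + 3*H))
G = 74/9 (G = (-4 + 1/(3*(-2 - 1)))*(-1 - 1) = (-4 + (1/3)/(-3))*(-2) = (-4 + (1/3)*(-1/3))*(-2) = (-4 - 1/9)*(-2) = -37/9*(-2) = 74/9 ≈ 8.2222)
G - 11/(-4 - 7) = 74/9 - 11/(-4 - 7) = 74/9 - 11/(-11) = 74/9 - 11*(-1/11) = 74/9 + 1 = 83/9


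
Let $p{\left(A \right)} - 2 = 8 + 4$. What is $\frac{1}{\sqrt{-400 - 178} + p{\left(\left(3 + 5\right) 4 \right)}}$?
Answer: $\frac{7}{387} - \frac{17 i \sqrt{2}}{774} \approx 0.018088 - 0.031062 i$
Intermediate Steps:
$p{\left(A \right)} = 14$ ($p{\left(A \right)} = 2 + \left(8 + 4\right) = 2 + 12 = 14$)
$\frac{1}{\sqrt{-400 - 178} + p{\left(\left(3 + 5\right) 4 \right)}} = \frac{1}{\sqrt{-400 - 178} + 14} = \frac{1}{\sqrt{-578} + 14} = \frac{1}{17 i \sqrt{2} + 14} = \frac{1}{14 + 17 i \sqrt{2}}$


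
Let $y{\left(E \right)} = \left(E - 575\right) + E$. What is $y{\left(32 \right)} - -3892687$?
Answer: $3892176$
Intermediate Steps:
$y{\left(E \right)} = -575 + 2 E$ ($y{\left(E \right)} = \left(-575 + E\right) + E = -575 + 2 E$)
$y{\left(32 \right)} - -3892687 = \left(-575 + 2 \cdot 32\right) - -3892687 = \left(-575 + 64\right) + 3892687 = -511 + 3892687 = 3892176$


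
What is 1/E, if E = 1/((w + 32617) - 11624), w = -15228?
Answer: 5765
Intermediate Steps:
E = 1/5765 (E = 1/((-15228 + 32617) - 11624) = 1/(17389 - 11624) = 1/5765 ≈ 0.00017346)
1/E = 1/(1/5765) = 5765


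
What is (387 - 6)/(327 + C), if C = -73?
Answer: 3/2 ≈ 1.5000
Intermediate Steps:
(387 - 6)/(327 + C) = (387 - 6)/(327 - 73) = 381/254 = 381*(1/254) = 3/2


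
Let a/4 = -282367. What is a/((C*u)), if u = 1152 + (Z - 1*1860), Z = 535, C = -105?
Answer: -1129468/18165 ≈ -62.178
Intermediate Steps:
a = -1129468 (a = 4*(-282367) = -1129468)
u = -173 (u = 1152 + (535 - 1*1860) = 1152 + (535 - 1860) = 1152 - 1325 = -173)
a/((C*u)) = -1129468/((-105*(-173))) = -1129468/18165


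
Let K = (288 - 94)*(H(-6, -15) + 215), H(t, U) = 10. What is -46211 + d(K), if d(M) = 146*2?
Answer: -45919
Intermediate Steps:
K = 43650 (K = (288 - 94)*(10 + 215) = 194*225 = 43650)
d(M) = 292
-46211 + d(K) = -46211 + 292 = -45919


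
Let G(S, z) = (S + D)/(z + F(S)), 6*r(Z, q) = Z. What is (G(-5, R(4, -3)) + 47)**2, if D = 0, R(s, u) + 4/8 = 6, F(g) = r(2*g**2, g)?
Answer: 14984641/6889 ≈ 2175.2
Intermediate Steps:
r(Z, q) = Z/6
F(g) = g**2/3 (F(g) = (2*g**2)/6 = g**2/3)
R(s, u) = 11/2 (R(s, u) = -1/2 + 6 = 11/2)
G(S, z) = S/(z + S**2/3) (G(S, z) = (S + 0)/(z + S**2/3) = S/(z + S**2/3))
(G(-5, R(4, -3)) + 47)**2 = (3*(-5)/((-5)**2 + 3*(11/2)) + 47)**2 = (3*(-5)/(25 + 33/2) + 47)**2 = (3*(-5)/(83/2) + 47)**2 = (3*(-5)*(2/83) + 47)**2 = (-30/83 + 47)**2 = (3871/83)**2 = 14984641/6889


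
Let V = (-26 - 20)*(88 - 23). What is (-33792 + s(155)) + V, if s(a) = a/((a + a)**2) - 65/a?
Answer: -22805099/620 ≈ -36782.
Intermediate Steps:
V = -2990 (V = -46*65 = -2990)
s(a) = -259/(4*a) (s(a) = a/((2*a)**2) - 65/a = a/((4*a**2)) - 65/a = a*(1/(4*a**2)) - 65/a = 1/(4*a) - 65/a = -259/(4*a))
(-33792 + s(155)) + V = (-33792 - 259/4/155) - 2990 = (-33792 - 259/4*1/155) - 2990 = (-33792 - 259/620) - 2990 = -20951299/620 - 2990 = -22805099/620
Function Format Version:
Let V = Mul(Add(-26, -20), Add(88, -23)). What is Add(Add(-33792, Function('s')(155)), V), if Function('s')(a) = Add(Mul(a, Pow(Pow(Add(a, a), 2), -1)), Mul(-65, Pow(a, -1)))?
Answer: Rational(-22805099, 620) ≈ -36782.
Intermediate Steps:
V = -2990 (V = Mul(-46, 65) = -2990)
Function('s')(a) = Mul(Rational(-259, 4), Pow(a, -1)) (Function('s')(a) = Add(Mul(a, Pow(Pow(Mul(2, a), 2), -1)), Mul(-65, Pow(a, -1))) = Add(Mul(a, Pow(Mul(4, Pow(a, 2)), -1)), Mul(-65, Pow(a, -1))) = Add(Mul(a, Mul(Rational(1, 4), Pow(a, -2))), Mul(-65, Pow(a, -1))) = Add(Mul(Rational(1, 4), Pow(a, -1)), Mul(-65, Pow(a, -1))) = Mul(Rational(-259, 4), Pow(a, -1)))
Add(Add(-33792, Function('s')(155)), V) = Add(Add(-33792, Mul(Rational(-259, 4), Pow(155, -1))), -2990) = Add(Add(-33792, Mul(Rational(-259, 4), Rational(1, 155))), -2990) = Add(Add(-33792, Rational(-259, 620)), -2990) = Add(Rational(-20951299, 620), -2990) = Rational(-22805099, 620)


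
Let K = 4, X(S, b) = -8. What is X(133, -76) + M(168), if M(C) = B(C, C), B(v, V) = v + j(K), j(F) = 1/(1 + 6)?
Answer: 1121/7 ≈ 160.14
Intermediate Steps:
j(F) = ⅐ (j(F) = 1/7 = ⅐)
B(v, V) = ⅐ + v (B(v, V) = v + ⅐ = ⅐ + v)
M(C) = ⅐ + C
X(133, -76) + M(168) = -8 + (⅐ + 168) = -8 + 1177/7 = 1121/7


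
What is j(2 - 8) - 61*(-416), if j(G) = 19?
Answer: 25395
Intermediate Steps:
j(2 - 8) - 61*(-416) = 19 - 61*(-416) = 19 + 25376 = 25395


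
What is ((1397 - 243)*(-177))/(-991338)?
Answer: 34043/165223 ≈ 0.20604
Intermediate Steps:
((1397 - 243)*(-177))/(-991338) = (1154*(-177))*(-1/991338) = -204258*(-1/991338) = 34043/165223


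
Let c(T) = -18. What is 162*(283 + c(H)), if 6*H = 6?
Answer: 42930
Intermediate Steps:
H = 1 (H = (1/6)*6 = 1)
162*(283 + c(H)) = 162*(283 - 18) = 162*265 = 42930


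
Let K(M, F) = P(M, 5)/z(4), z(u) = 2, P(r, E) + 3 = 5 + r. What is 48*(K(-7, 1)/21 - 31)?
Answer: -10456/7 ≈ -1493.7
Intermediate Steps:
P(r, E) = 2 + r (P(r, E) = -3 + (5 + r) = 2 + r)
K(M, F) = 1 + M/2 (K(M, F) = (2 + M)/2 = (2 + M)*(½) = 1 + M/2)
48*(K(-7, 1)/21 - 31) = 48*((1 + (½)*(-7))/21 - 31) = 48*((1 - 7/2)*(1/21) - 31) = 48*(-5/2*1/21 - 31) = 48*(-5/42 - 31) = 48*(-1307/42) = -10456/7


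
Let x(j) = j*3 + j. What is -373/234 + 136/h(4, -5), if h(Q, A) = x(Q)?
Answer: 808/117 ≈ 6.9060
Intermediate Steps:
x(j) = 4*j (x(j) = 3*j + j = 4*j)
h(Q, A) = 4*Q
-373/234 + 136/h(4, -5) = -373/234 + 136/((4*4)) = -373*1/234 + 136/16 = -373/234 + 136*(1/16) = -373/234 + 17/2 = 808/117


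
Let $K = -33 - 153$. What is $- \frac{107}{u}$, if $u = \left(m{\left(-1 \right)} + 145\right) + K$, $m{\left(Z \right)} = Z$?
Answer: $\frac{107}{42} \approx 2.5476$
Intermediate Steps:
$K = -186$ ($K = -33 - 153 = -186$)
$u = -42$ ($u = \left(-1 + 145\right) - 186 = 144 - 186 = -42$)
$- \frac{107}{u} = - \frac{107}{-42} = \left(-107\right) \left(- \frac{1}{42}\right) = \frac{107}{42}$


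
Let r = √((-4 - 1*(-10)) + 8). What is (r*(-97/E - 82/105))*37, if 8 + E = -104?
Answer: 5291*√14/1680 ≈ 11.784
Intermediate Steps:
E = -112 (E = -8 - 104 = -112)
r = √14 (r = √((-4 + 10) + 8) = √(6 + 8) = √14 ≈ 3.7417)
(r*(-97/E - 82/105))*37 = (√14*(-97/(-112) - 82/105))*37 = (√14*(-97*(-1/112) - 82*1/105))*37 = (√14*(97/112 - 82/105))*37 = (√14*(143/1680))*37 = (143*√14/1680)*37 = 5291*√14/1680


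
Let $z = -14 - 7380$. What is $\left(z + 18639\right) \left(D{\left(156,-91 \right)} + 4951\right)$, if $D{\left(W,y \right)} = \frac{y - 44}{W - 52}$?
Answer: $\frac{445275185}{8} \approx 5.5659 \cdot 10^{7}$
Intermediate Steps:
$z = -7394$ ($z = -14 - 7380 = -7394$)
$D{\left(W,y \right)} = \frac{-44 + y}{-52 + W}$
$\left(z + 18639\right) \left(D{\left(156,-91 \right)} + 4951\right) = \left(-7394 + 18639\right) \left(\frac{-44 - 91}{-52 + 156} + 4951\right) = 11245 \left(\frac{1}{104} \left(-135\right) + 4951\right) = 11245 \left(- \frac{135}{104} + 4951\right) = 11245 \cdot \frac{514769}{104} = \frac{445275185}{8}$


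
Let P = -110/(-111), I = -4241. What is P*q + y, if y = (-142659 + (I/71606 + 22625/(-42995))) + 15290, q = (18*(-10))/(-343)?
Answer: -995307254008454445/7814356263854 ≈ -1.2737e+5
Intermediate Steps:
q = 180/343 (q = -180*(-1/343) = 180/343 ≈ 0.52478)
P = 110/111 (P = -110*(-1/111) = 110/111 ≈ 0.99099)
y = -78426547781295/615739994 (y = (-142659 + (-4241/71606 + 22625/(-42995))) + 15290 = (-142659 + (-4241*1/71606 + 22625*(-1/42995))) + 15290 = (-142659 + (-4241/71606 - 4525/8599)) + 15290 = (-142659 - 360485509/615739994) + 15290 = -87841212289555/615739994 + 15290 = -78426547781295/615739994 ≈ -1.2737e+5)
P*q + y = (110/111)*(180/343) - 78426547781295/615739994 = 6600/12691 - 78426547781295/615739994 = -995307254008454445/7814356263854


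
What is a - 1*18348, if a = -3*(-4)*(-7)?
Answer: -18432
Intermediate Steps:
a = -84 (a = 12*(-7) = -84)
a - 1*18348 = -84 - 1*18348 = -84 - 18348 = -18432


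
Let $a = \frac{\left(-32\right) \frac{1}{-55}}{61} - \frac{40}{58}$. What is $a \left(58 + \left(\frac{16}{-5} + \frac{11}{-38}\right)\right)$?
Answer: $- \frac{342671702}{9243025} \approx -37.074$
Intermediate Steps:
$a = - \frac{66172}{97295}$ ($a = \left(-32\right) \left(- \frac{1}{55}\right) \frac{1}{61} - \frac{20}{29} = \frac{32}{55} \cdot \frac{1}{61} - \frac{20}{29} = \frac{32}{3355} - \frac{20}{29} = - \frac{66172}{97295} \approx -0.68012$)
$a \left(58 + \left(\frac{16}{-5} + \frac{11}{-38}\right)\right) = - \frac{66172 \left(58 + \left(\frac{16}{-5} + \frac{11}{-38}\right)\right)}{97295} = - \frac{66172 \left(58 + \left(16 \left(- \frac{1}{5}\right) + 11 \left(- \frac{1}{38}\right)\right)\right)}{97295} = - \frac{66172 \left(58 - \frac{663}{190}\right)}{97295} = \left(- \frac{66172}{97295}\right) \frac{10357}{190} = - \frac{342671702}{9243025}$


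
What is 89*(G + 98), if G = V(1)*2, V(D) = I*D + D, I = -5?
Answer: 8010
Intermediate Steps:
V(D) = -4*D (V(D) = -5*D + D = -4*D)
G = -8 (G = -4*1*2 = -4*2 = -8)
89*(G + 98) = 89*(-8 + 98) = 89*90 = 8010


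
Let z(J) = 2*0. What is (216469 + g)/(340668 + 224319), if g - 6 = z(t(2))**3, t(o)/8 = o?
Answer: 216475/564987 ≈ 0.38315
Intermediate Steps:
t(o) = 8*o
z(J) = 0
g = 6 (g = 6 + 0**3 = 6 + 0 = 6)
(216469 + g)/(340668 + 224319) = (216469 + 6)/(340668 + 224319) = 216475/564987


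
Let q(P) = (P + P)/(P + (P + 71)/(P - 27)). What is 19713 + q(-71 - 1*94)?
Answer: 311359089/15793 ≈ 19715.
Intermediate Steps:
q(P) = 2*P/(P + (71 + P)/(-27 + P)) (q(P) = (2*P)/(P + (71 + P)/(-27 + P)) = 2*P/(P + (71 + P)/(-27 + P)))
19713 + q(-71 - 1*94) = 19713 + 2*(-71 - 1*94)*(-27 + (-71 - 1*94))/(71 + (-71 - 1*94)**2 - 26*(-71 - 1*94)) = 19713 + 2*(-71 - 94)*(-27 + (-71 - 94))/(71 + (-71 - 94)**2 - 26*(-71 - 94)) = 19713 + 2*(-165)*(-27 - 165)/(71 + (-165)**2 - 26*(-165)) = 19713 + 2*(-165)*(-192)/(71 + 27225 + 4290) = 19713 + 2*(-165)*(-192)/31586 = 19713 + 2*(-165)*(1/31586)*(-192) = 19713 + 31680/15793 = 311359089/15793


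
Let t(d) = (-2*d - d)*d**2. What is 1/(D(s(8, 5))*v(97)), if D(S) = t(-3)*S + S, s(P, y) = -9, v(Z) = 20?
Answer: -1/14760 ≈ -6.7751e-5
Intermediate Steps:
t(d) = -3*d**3 (t(d) = (-3*d)*d**2 = -3*d**3)
D(S) = 82*S (D(S) = (-3*(-3)**3)*S + S = (-3*(-27))*S + S = 81*S + S = 82*S)
1/(D(s(8, 5))*v(97)) = 1/((82*(-9))*20) = (1/20)/(-738) = -1/738*1/20 = -1/14760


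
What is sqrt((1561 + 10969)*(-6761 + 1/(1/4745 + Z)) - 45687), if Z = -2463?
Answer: 114*I*sqrt(4544975995800847)/834781 ≈ 9206.6*I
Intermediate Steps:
sqrt((1561 + 10969)*(-6761 + 1/(1/4745 + Z)) - 45687) = sqrt((1561 + 10969)*(-6761 + 1/(1/4745 - 2463)) - 45687) = sqrt(12530*(-6761 + 1/(1/4745 - 2463)) - 45687) = sqrt(12530*(-6761 + 1/(-11686934/4745)) - 45687) = sqrt(12530*(-6761 - 4745/11686934) - 45687) = sqrt(12530*(-79015365519/11686934) - 45687) = sqrt(-70718752139505/834781 - 45687) = sqrt(-70756890779052/834781) = 114*I*sqrt(4544975995800847)/834781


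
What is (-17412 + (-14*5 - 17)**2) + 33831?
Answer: 23988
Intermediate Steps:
(-17412 + (-14*5 - 17)**2) + 33831 = (-17412 + (-70 - 17)**2) + 33831 = (-17412 + (-87)**2) + 33831 = (-17412 + 7569) + 33831 = -9843 + 33831 = 23988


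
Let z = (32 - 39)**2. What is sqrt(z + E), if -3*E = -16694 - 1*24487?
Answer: 4*sqrt(861) ≈ 117.37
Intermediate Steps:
z = 49 (z = (-7)**2 = 49)
E = 13727 (E = -(-16694 - 1*24487)/3 = -(-16694 - 24487)/3 = -1/3*(-41181) = 13727)
sqrt(z + E) = sqrt(49 + 13727) = sqrt(13776) = 4*sqrt(861)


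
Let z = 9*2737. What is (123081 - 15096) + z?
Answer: 132618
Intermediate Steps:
z = 24633
(123081 - 15096) + z = (123081 - 15096) + 24633 = 107985 + 24633 = 132618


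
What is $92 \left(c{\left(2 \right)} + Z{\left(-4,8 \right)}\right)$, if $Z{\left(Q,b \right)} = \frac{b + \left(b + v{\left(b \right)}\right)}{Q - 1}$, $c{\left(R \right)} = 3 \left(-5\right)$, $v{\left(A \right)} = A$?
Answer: $- \frac{9108}{5} \approx -1821.6$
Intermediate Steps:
$c{\left(R \right)} = -15$
$Z{\left(Q,b \right)} = \frac{3 b}{-1 + Q}$ ($Z{\left(Q,b \right)} = \frac{b + \left(b + b\right)}{Q - 1} = \frac{b + 2 b}{-1 + Q} = \frac{3 b}{-1 + Q}$)
$92 \left(c{\left(2 \right)} + Z{\left(-4,8 \right)}\right) = 92 \left(-15 + 3 \cdot 8 \frac{1}{-1 - 4}\right) = 92 \left(-15 + 3 \cdot 8 \frac{1}{-5}\right) = 92 \left(-15 + 3 \cdot 8 \left(- \frac{1}{5}\right)\right) = 92 \left(-15 - \frac{24}{5}\right) = 92 \left(- \frac{99}{5}\right) = - \frac{9108}{5}$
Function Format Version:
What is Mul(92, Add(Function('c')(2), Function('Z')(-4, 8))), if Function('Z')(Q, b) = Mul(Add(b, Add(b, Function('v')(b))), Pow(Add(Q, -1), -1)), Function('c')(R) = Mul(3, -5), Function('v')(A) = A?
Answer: Rational(-9108, 5) ≈ -1821.6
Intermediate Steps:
Function('c')(R) = -15
Function('Z')(Q, b) = Mul(3, b, Pow(Add(-1, Q), -1)) (Function('Z')(Q, b) = Mul(Add(b, Add(b, b)), Pow(Add(Q, -1), -1)) = Mul(Add(b, Mul(2, b)), Pow(Add(-1, Q), -1)) = Mul(Mul(3, b), Pow(Add(-1, Q), -1)) = Mul(3, b, Pow(Add(-1, Q), -1)))
Mul(92, Add(Function('c')(2), Function('Z')(-4, 8))) = Mul(92, Add(-15, Mul(3, 8, Pow(Add(-1, -4), -1)))) = Mul(92, Add(-15, Mul(3, 8, Pow(-5, -1)))) = Mul(92, Add(-15, Mul(3, 8, Rational(-1, 5)))) = Mul(92, Add(-15, Rational(-24, 5))) = Mul(92, Rational(-99, 5)) = Rational(-9108, 5)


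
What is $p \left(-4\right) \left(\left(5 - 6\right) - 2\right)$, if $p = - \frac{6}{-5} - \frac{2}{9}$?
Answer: $\frac{176}{15} \approx 11.733$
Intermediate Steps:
$p = \frac{44}{45}$ ($p = \left(-6\right) \left(- \frac{1}{5}\right) - \frac{2}{9} = \frac{6}{5} - \frac{2}{9} = \frac{44}{45} \approx 0.97778$)
$p \left(-4\right) \left(\left(5 - 6\right) - 2\right) = \frac{44}{45} \left(-4\right) \left(\left(5 - 6\right) - 2\right) = - \frac{176 \left(-1 - 2\right)}{45} = \left(- \frac{176}{45}\right) \left(-3\right) = \frac{176}{15}$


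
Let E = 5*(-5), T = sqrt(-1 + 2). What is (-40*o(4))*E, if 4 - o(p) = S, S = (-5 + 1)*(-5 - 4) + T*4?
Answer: -36000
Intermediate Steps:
T = 1 (T = sqrt(1) = 1)
E = -25
S = 40 (S = (-5 + 1)*(-5 - 4) + 1*4 = -4*(-9) + 4 = 36 + 4 = 40)
o(p) = -36 (o(p) = 4 - 1*40 = 4 - 40 = -36)
(-40*o(4))*E = -40*(-36)*(-25) = 1440*(-25) = -36000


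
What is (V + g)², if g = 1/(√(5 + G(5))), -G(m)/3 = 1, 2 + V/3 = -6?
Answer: (48 - √2)²/4 ≈ 542.56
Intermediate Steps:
V = -24 (V = -6 + 3*(-6) = -6 - 18 = -24)
G(m) = -3 (G(m) = -3*1 = -3)
g = √2/2 (g = 1/(√(5 - 3)) = 1/(√2) = √2/2 ≈ 0.70711)
(V + g)² = (-24 + √2/2)²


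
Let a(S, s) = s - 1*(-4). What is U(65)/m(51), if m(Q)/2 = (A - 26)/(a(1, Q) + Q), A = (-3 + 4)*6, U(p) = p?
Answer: -689/4 ≈ -172.25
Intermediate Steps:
a(S, s) = 4 + s (a(S, s) = s + 4 = 4 + s)
A = 6 (A = 1*6 = 6)
m(Q) = -40/(4 + 2*Q) (m(Q) = 2*((6 - 26)/((4 + Q) + Q)) = 2*(-20/(4 + 2*Q)) = -40/(4 + 2*Q))
U(65)/m(51) = 65/((-20/(2 + 51))) = 65/((-20/53)) = 65/((-20*1/53)) = 65/(-20/53) = 65*(-53/20) = -689/4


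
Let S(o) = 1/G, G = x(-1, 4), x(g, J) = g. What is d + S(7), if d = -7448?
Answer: -7449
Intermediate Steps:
G = -1
S(o) = -1 (S(o) = 1/(-1) = -1)
d + S(7) = -7448 - 1 = -7449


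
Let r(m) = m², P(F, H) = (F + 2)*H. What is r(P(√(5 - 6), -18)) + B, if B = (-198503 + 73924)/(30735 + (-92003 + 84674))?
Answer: 22626053/23406 + 1296*I ≈ 966.68 + 1296.0*I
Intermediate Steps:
P(F, H) = H*(2 + F) (P(F, H) = (2 + F)*H = H*(2 + F))
B = -124579/23406 (B = -124579/(30735 - 7329) = -124579/23406 ≈ -5.3225)
r(P(√(5 - 6), -18)) + B = (-18*(2 + √(5 - 6)))² - 124579/23406 = (-18*(2 + √(-1)))² - 124579/23406 = (-18*(2 + I))² - 124579/23406 = (-36 - 18*I)² - 124579/23406 = -124579/23406 + (-36 - 18*I)²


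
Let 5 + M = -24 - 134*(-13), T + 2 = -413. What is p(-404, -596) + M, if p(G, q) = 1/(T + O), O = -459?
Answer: 1497161/874 ≈ 1713.0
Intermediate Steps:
T = -415 (T = -2 - 413 = -415)
M = 1713 (M = -5 + (-24 - 134*(-13)) = -5 + (-24 + 1742) = -5 + 1718 = 1713)
p(G, q) = -1/874 (p(G, q) = 1/(-415 - 459) = 1/(-874) = -1/874)
p(-404, -596) + M = -1/874 + 1713 = 1497161/874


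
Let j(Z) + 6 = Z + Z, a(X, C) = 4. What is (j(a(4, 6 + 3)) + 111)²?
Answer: 12769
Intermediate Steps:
j(Z) = -6 + 2*Z (j(Z) = -6 + (Z + Z) = -6 + 2*Z)
(j(a(4, 6 + 3)) + 111)² = ((-6 + 2*4) + 111)² = ((-6 + 8) + 111)² = (2 + 111)² = 113² = 12769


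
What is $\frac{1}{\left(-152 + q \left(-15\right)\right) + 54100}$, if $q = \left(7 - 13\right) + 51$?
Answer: $\frac{1}{53273} \approx 1.8771 \cdot 10^{-5}$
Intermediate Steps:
$q = 45$ ($q = -6 + 51 = 45$)
$\frac{1}{\left(-152 + q \left(-15\right)\right) + 54100} = \frac{1}{\left(-152 + 45 \left(-15\right)\right) + 54100} = \frac{1}{\left(-152 - 675\right) + 54100} = \frac{1}{-827 + 54100} = \frac{1}{53273}$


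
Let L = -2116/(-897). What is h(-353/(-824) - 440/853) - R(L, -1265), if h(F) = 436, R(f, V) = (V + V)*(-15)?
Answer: -37514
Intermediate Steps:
L = 92/39 (L = -2116*(-1/897) = 92/39 ≈ 2.3590)
R(f, V) = -30*V (R(f, V) = (2*V)*(-15) = -30*V)
h(-353/(-824) - 440/853) - R(L, -1265) = 436 - (-30)*(-1265) = 436 - 1*37950 = 436 - 37950 = -37514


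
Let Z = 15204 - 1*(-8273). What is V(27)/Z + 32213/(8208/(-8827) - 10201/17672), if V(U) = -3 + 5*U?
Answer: -117970246738180748/5519348862431 ≈ -21374.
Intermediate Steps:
Z = 23477 (Z = 15204 + 8273 = 23477)
V(27)/Z + 32213/(8208/(-8827) - 10201/17672) = (-3 + 5*27)/23477 + 32213/(8208/(-8827) - 10201/17672) = (-3 + 135)*(1/23477) + 32213/(8208*(-1/8827) - 10201*1/17672) = 132*(1/23477) + 32213/(-8208/8827 - 10201/17672) = 132/23477 + 32213/(-235096003/155990744) = 132/23477 + 32213*(-155990744/235096003) = 132/23477 - 5024929836472/235096003 = -117970246738180748/5519348862431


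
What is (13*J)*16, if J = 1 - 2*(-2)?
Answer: 1040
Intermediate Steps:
J = 5 (J = 1 + 4 = 5)
(13*J)*16 = (13*5)*16 = 65*16 = 1040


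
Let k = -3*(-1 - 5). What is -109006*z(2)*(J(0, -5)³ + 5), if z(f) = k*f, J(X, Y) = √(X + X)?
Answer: -19621080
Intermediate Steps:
k = 18 (k = -3*(-6) = 18)
J(X, Y) = √2*√X (J(X, Y) = √(2*X) = √2*√X)
z(f) = 18*f
-109006*z(2)*(J(0, -5)³ + 5) = -109006*18*2*((√2*√0)³ + 5) = -3924216*((√2*0)³ + 5) = -3924216*(0³ + 5) = -3924216*(0 + 5) = -3924216*5 = -109006*180 = -19621080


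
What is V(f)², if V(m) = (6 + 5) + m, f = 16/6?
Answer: 1681/9 ≈ 186.78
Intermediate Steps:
f = 8/3 (f = 16*(⅙) = 8/3 ≈ 2.6667)
V(m) = 11 + m
V(f)² = (11 + 8/3)² = (41/3)² = 1681/9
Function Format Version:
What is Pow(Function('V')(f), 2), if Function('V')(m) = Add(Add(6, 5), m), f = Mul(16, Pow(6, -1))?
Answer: Rational(1681, 9) ≈ 186.78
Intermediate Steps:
f = Rational(8, 3) (f = Mul(16, Rational(1, 6)) = Rational(8, 3) ≈ 2.6667)
Function('V')(m) = Add(11, m)
Pow(Function('V')(f), 2) = Pow(Add(11, Rational(8, 3)), 2) = Pow(Rational(41, 3), 2) = Rational(1681, 9)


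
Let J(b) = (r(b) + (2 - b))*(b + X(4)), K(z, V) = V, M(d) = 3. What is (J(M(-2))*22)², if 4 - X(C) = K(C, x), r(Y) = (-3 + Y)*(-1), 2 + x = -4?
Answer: 81796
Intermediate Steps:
x = -6 (x = -2 - 4 = -6)
r(Y) = 3 - Y
X(C) = 10 (X(C) = 4 - 1*(-6) = 4 + 6 = 10)
J(b) = (5 - 2*b)*(10 + b) (J(b) = ((3 - b) + (2 - b))*(b + 10) = (5 - 2*b)*(10 + b))
(J(M(-2))*22)² = ((50 - 15*3 - 2*3²)*22)² = ((50 - 45 - 2*9)*22)² = ((50 - 45 - 18)*22)² = (-13*22)² = (-286)² = 81796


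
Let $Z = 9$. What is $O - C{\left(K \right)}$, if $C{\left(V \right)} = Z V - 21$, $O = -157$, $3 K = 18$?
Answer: $-190$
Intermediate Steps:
$K = 6$ ($K = \frac{1}{3} \cdot 18 = 6$)
$C{\left(V \right)} = -21 + 9 V$ ($C{\left(V \right)} = 9 V - 21 = -21 + 9 V$)
$O - C{\left(K \right)} = -157 - \left(-21 + 9 \cdot 6\right) = -157 - \left(-21 + 54\right) = -157 - 33 = -190$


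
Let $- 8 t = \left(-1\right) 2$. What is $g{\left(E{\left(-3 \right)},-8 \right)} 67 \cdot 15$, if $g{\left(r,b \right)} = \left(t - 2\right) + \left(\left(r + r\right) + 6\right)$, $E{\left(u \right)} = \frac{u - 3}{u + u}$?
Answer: $\frac{25125}{4} \approx 6281.3$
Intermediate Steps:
$t = \frac{1}{4}$ ($t = - \frac{\left(-1\right) 2}{8} = \left(- \frac{1}{8}\right) \left(-2\right) = \frac{1}{4} \approx 0.25$)
$E{\left(u \right)} = \frac{-3 + u}{2 u}$
$g{\left(r,b \right)} = \frac{17}{4} + 2 r$ ($g{\left(r,b \right)} = \left(\frac{1}{4} - 2\right) + \left(\left(r + r\right) + 6\right) = - \frac{7}{4} + \left(2 r + 6\right) = - \frac{7}{4} + \left(6 + 2 r\right) = \frac{17}{4} + 2 r$)
$g{\left(E{\left(-3 \right)},-8 \right)} 67 \cdot 15 = \left(\frac{17}{4} + 2 \frac{-3 - 3}{2 \left(-3\right)}\right) 67 \cdot 15 = \left(\frac{17}{4} + 2 \cdot \frac{1}{2} \left(- \frac{1}{3}\right) \left(-6\right)\right) 67 \cdot 15 = \left(\frac{17}{4} + 2 \cdot 1\right) 67 \cdot 15 = \left(\frac{17}{4} + 2\right) 67 \cdot 15 = \frac{25}{4} \cdot 67 \cdot 15 = \frac{1675}{4} \cdot 15 = \frac{25125}{4}$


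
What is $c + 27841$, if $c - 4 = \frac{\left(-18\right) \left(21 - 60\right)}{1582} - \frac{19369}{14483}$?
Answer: $\frac{45569079777}{1636579} \approx 27844.0$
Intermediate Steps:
$c = \frac{5083838}{1636579}$ ($c = 4 - \left(\frac{2767}{2069} - \frac{\left(-18\right) \left(21 - 60\right)}{1582}\right) = 4 - \left(\frac{2767}{2069} - \left(-18\right) \left(-39\right) \frac{1}{1582}\right) = 4 + \left(702 \cdot \frac{1}{1582} - \frac{2767}{2069}\right) = 4 + \left(\frac{351}{791} - \frac{2767}{2069}\right) = 4 - \frac{1462478}{1636579} = \frac{5083838}{1636579} \approx 3.1064$)
$c + 27841 = \frac{5083838}{1636579} + 27841 = \frac{45569079777}{1636579}$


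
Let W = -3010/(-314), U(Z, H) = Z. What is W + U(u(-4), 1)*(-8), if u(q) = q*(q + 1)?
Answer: -13567/157 ≈ -86.414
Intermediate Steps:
u(q) = q*(1 + q)
W = 1505/157 (W = -3010*(-1/314) = 1505/157 ≈ 9.5860)
W + U(u(-4), 1)*(-8) = 1505/157 - 4*(1 - 4)*(-8) = 1505/157 - 4*(-3)*(-8) = 1505/157 + 12*(-8) = 1505/157 - 96 = -13567/157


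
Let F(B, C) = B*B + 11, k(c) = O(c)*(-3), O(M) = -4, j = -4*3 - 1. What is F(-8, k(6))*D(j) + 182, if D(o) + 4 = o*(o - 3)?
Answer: 15482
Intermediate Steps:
j = -13 (j = -12 - 1 = -13)
k(c) = 12 (k(c) = -4*(-3) = 12)
F(B, C) = 11 + B**2 (F(B, C) = B**2 + 11 = 11 + B**2)
D(o) = -4 + o*(-3 + o) (D(o) = -4 + o*(o - 3) = -4 + o*(-3 + o))
F(-8, k(6))*D(j) + 182 = (11 + (-8)**2)*(-4 + (-13)**2 - 3*(-13)) + 182 = (11 + 64)*(-4 + 169 + 39) + 182 = 75*204 + 182 = 15300 + 182 = 15482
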